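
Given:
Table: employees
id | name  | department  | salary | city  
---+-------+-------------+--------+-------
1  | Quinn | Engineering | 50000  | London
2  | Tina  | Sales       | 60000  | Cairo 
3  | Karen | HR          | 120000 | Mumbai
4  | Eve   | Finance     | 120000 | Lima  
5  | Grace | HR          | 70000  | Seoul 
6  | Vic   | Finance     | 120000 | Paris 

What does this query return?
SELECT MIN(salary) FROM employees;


Salaries: 50000, 60000, 120000, 120000, 70000, 120000
MIN = 50000

50000


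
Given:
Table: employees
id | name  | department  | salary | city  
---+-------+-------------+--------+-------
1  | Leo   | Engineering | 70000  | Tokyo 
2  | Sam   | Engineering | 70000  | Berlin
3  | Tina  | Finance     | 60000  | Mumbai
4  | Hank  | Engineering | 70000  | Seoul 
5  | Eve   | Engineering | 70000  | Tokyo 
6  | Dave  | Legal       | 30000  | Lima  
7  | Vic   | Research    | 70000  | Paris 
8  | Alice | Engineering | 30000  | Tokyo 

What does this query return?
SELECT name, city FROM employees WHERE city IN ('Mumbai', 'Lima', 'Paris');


Filtering: city IN ('Mumbai', 'Lima', 'Paris')
Matching: 3 rows

3 rows:
Tina, Mumbai
Dave, Lima
Vic, Paris


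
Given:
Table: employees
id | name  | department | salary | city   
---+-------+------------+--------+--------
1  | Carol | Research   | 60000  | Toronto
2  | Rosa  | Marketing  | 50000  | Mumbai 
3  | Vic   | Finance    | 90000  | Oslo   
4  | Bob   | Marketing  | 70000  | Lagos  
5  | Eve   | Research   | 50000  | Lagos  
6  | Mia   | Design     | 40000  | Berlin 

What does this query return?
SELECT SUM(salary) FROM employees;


SUM(salary) = 60000 + 50000 + 90000 + 70000 + 50000 + 40000 = 360000

360000


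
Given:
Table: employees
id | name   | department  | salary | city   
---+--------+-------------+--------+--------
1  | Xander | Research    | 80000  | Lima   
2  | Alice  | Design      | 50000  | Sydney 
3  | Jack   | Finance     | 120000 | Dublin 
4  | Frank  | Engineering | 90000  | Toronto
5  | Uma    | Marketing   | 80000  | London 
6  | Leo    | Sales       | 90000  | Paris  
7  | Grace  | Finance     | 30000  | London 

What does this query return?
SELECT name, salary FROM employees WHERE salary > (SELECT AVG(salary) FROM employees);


Subquery: AVG(salary) = 77142.86
Filtering: salary > 77142.86
  Xander (80000) -> MATCH
  Jack (120000) -> MATCH
  Frank (90000) -> MATCH
  Uma (80000) -> MATCH
  Leo (90000) -> MATCH


5 rows:
Xander, 80000
Jack, 120000
Frank, 90000
Uma, 80000
Leo, 90000


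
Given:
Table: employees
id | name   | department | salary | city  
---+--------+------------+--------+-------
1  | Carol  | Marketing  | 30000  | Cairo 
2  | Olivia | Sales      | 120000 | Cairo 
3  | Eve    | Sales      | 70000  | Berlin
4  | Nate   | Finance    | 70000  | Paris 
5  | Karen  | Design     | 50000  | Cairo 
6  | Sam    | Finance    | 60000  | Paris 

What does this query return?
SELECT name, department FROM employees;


Projecting columns: name, department

6 rows:
Carol, Marketing
Olivia, Sales
Eve, Sales
Nate, Finance
Karen, Design
Sam, Finance


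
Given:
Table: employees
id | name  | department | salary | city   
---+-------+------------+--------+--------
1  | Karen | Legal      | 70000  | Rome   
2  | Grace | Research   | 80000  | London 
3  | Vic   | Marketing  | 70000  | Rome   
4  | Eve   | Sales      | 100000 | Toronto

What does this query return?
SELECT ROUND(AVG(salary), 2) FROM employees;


SUM(salary) = 320000
COUNT = 4
ROUND(AVG, 2) = ROUND(320000 / 4, 2) = 80000.0

80000.0


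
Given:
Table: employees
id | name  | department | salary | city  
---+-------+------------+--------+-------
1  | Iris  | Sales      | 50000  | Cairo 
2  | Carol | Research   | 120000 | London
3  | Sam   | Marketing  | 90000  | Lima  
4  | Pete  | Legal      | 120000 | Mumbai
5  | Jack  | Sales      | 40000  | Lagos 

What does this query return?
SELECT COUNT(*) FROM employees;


COUNT(*) counts all rows

5


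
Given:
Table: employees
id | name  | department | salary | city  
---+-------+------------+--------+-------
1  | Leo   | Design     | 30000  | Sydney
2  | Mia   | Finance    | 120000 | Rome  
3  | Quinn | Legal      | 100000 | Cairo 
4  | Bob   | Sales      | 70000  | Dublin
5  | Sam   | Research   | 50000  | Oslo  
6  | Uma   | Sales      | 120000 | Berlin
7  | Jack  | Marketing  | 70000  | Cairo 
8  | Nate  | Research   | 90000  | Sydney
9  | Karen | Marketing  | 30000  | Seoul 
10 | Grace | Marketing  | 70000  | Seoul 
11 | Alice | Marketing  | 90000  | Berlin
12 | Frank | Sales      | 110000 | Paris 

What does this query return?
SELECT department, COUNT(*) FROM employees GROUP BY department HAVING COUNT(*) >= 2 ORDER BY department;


Groups with count >= 2:
  Marketing: 4 -> PASS
  Research: 2 -> PASS
  Sales: 3 -> PASS
  Design: 1 -> filtered out
  Finance: 1 -> filtered out
  Legal: 1 -> filtered out


3 groups:
Marketing, 4
Research, 2
Sales, 3


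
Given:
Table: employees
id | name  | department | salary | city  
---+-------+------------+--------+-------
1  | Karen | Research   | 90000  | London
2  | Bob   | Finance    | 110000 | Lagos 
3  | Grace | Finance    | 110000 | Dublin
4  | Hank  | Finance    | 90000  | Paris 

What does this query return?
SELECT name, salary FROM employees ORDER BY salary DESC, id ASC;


Sorting by salary DESC, then id ASC for ties

4 rows:
Bob, 110000
Grace, 110000
Karen, 90000
Hank, 90000


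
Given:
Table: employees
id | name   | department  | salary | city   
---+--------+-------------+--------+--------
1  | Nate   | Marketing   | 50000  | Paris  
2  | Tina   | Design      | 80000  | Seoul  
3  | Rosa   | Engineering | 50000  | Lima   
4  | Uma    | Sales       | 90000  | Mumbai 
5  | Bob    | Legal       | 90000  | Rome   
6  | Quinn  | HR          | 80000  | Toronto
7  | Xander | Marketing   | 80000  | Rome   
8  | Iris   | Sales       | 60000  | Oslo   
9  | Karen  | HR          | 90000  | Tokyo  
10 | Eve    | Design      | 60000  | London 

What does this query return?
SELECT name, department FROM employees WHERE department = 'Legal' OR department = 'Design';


Filtering: department = 'Legal' OR 'Design'
Matching: 3 rows

3 rows:
Tina, Design
Bob, Legal
Eve, Design


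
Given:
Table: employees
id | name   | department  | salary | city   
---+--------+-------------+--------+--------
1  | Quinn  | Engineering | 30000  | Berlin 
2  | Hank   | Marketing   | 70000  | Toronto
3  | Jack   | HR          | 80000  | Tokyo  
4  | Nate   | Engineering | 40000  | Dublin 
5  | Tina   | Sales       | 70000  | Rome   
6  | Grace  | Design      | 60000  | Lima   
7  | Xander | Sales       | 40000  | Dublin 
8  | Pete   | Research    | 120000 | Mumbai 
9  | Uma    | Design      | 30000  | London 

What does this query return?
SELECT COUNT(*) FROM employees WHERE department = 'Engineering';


Counting rows where department = 'Engineering'
  Quinn -> MATCH
  Nate -> MATCH


2


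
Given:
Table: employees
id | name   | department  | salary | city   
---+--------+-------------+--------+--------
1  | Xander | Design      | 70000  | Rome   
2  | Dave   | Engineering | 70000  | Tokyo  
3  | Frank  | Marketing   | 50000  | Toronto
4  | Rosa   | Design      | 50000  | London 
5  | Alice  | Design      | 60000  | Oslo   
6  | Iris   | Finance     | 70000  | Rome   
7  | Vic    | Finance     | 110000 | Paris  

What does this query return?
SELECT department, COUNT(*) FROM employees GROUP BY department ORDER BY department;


Assigning each row to its department group:
  Xander -> Design
  Dave -> Engineering
  Frank -> Marketing
  Rosa -> Design
  Alice -> Design
  Iris -> Finance
  Vic -> Finance


4 groups:
Design, 3
Engineering, 1
Finance, 2
Marketing, 1


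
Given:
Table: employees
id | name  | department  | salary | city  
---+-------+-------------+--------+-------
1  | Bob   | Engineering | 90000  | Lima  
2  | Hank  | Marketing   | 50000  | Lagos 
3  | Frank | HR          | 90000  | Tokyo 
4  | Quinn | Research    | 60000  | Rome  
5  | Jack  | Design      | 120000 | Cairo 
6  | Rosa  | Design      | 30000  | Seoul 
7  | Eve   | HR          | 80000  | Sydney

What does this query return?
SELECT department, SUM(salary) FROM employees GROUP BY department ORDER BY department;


Summing salary within each department:
  Design: 120000 + 30000 = 150000
  Engineering: 90000 = 90000
  HR: 90000 + 80000 = 170000
  Marketing: 50000 = 50000
  Research: 60000 = 60000


5 groups:
Design, 150000
Engineering, 90000
HR, 170000
Marketing, 50000
Research, 60000


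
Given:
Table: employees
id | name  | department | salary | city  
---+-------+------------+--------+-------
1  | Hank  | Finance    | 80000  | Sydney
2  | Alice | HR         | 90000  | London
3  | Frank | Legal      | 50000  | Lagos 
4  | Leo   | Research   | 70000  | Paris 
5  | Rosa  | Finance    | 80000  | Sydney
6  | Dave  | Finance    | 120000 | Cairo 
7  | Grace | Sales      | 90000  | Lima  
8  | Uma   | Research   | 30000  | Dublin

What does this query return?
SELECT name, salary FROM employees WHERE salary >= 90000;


Filtering: salary >= 90000
Matching: 3 rows

3 rows:
Alice, 90000
Dave, 120000
Grace, 90000


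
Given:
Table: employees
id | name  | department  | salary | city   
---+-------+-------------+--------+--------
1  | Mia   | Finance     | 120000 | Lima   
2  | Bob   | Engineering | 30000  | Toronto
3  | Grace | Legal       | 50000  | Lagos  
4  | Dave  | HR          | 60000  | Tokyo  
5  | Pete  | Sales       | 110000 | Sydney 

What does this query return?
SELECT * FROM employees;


SELECT * returns all 5 rows with all columns

5 rows:
1, Mia, Finance, 120000, Lima
2, Bob, Engineering, 30000, Toronto
3, Grace, Legal, 50000, Lagos
4, Dave, HR, 60000, Tokyo
5, Pete, Sales, 110000, Sydney


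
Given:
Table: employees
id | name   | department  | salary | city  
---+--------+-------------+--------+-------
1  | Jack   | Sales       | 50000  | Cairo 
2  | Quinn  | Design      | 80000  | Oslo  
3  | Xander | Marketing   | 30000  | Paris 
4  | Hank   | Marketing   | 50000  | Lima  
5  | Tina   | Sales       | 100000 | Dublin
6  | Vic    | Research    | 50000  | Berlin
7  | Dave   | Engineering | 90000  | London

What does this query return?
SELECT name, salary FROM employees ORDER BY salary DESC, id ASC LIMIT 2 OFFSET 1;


Sort by salary DESC (id ASC tiebreak), then skip 1 and take 2
Rows 2 through 3

2 rows:
Dave, 90000
Quinn, 80000


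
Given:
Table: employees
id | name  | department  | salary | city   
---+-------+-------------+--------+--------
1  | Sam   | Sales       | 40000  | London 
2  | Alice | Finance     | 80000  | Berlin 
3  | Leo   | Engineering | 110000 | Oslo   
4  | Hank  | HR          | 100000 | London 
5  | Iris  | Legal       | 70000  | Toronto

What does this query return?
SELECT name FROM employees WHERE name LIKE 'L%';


LIKE 'L%' matches names starting with 'L'
Matching: 1

1 rows:
Leo


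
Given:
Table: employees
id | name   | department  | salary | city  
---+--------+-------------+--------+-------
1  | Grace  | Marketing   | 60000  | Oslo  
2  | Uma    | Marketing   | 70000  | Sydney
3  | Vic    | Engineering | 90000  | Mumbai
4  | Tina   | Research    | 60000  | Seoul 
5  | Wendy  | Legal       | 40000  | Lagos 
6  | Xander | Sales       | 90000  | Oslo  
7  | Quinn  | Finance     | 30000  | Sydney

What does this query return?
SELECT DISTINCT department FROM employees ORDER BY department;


All 'department' values (row order): Marketing, Marketing, Engineering, Research, Legal, Sales, Finance
Removing duplicates leaves 6 unique value(s).

6 values:
Engineering
Finance
Legal
Marketing
Research
Sales


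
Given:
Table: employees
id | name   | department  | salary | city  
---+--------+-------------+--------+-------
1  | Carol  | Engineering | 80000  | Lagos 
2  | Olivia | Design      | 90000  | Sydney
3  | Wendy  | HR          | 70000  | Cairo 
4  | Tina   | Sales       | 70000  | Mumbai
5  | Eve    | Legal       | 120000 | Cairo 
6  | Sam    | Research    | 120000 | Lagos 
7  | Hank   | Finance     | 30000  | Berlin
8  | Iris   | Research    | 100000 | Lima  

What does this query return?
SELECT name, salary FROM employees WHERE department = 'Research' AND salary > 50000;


Filtering: department = 'Research' AND salary > 50000
Matching: 2 rows

2 rows:
Sam, 120000
Iris, 100000


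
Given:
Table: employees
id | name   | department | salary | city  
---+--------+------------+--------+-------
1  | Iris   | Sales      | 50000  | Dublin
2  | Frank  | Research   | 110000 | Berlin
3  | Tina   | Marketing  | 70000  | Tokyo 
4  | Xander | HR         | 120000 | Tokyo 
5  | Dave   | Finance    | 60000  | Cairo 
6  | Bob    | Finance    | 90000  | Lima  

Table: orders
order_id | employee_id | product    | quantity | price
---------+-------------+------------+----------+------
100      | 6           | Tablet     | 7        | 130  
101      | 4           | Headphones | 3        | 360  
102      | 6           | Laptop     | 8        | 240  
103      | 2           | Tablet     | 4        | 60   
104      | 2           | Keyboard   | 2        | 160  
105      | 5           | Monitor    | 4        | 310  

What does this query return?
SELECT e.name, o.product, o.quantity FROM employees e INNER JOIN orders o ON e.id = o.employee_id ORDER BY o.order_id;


Joining employees.id = orders.employee_id:
  employee Bob (id=6) -> order Tablet
  employee Xander (id=4) -> order Headphones
  employee Bob (id=6) -> order Laptop
  employee Frank (id=2) -> order Tablet
  employee Frank (id=2) -> order Keyboard
  employee Dave (id=5) -> order Monitor


6 rows:
Bob, Tablet, 7
Xander, Headphones, 3
Bob, Laptop, 8
Frank, Tablet, 4
Frank, Keyboard, 2
Dave, Monitor, 4


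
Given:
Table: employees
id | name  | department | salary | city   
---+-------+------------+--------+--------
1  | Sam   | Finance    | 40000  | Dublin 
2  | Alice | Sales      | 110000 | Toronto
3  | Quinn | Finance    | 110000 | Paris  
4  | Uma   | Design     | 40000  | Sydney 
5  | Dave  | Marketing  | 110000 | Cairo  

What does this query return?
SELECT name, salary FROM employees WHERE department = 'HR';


Filtering: department = 'HR'
Matching rows: 0

Empty result set (0 rows)


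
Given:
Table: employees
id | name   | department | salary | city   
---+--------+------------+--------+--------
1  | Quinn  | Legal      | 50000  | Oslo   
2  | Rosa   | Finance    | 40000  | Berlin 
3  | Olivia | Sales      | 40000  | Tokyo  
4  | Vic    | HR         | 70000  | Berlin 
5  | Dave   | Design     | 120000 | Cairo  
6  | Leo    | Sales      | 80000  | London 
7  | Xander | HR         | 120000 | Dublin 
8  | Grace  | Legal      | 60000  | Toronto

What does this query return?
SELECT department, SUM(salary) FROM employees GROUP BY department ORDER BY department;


Summing salary within each department:
  Design: 120000 = 120000
  Finance: 40000 = 40000
  HR: 70000 + 120000 = 190000
  Legal: 50000 + 60000 = 110000
  Sales: 40000 + 80000 = 120000


5 groups:
Design, 120000
Finance, 40000
HR, 190000
Legal, 110000
Sales, 120000


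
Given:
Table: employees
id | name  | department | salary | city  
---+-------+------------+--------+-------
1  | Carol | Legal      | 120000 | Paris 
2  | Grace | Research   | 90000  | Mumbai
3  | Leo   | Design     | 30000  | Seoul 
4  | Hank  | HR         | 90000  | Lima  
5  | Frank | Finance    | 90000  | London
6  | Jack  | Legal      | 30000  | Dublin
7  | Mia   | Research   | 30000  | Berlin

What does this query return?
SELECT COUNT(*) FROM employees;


COUNT(*) counts all rows

7


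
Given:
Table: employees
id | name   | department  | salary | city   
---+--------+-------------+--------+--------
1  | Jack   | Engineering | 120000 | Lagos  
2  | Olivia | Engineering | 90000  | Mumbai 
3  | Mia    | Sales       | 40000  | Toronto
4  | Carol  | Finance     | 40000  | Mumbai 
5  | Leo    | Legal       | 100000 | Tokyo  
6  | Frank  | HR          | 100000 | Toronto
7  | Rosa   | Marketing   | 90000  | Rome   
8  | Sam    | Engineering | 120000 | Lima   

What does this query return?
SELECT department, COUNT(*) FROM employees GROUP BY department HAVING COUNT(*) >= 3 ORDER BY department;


Groups with count >= 3:
  Engineering: 3 -> PASS
  Finance: 1 -> filtered out
  HR: 1 -> filtered out
  Legal: 1 -> filtered out
  Marketing: 1 -> filtered out
  Sales: 1 -> filtered out


1 groups:
Engineering, 3


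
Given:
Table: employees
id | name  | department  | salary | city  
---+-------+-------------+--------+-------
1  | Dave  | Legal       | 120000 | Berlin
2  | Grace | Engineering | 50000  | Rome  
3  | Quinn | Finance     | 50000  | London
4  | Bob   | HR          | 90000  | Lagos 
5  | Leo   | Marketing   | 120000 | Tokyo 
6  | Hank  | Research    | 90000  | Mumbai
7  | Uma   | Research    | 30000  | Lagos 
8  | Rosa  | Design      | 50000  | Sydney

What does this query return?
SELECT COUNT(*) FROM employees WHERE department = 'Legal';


Counting rows where department = 'Legal'
  Dave -> MATCH


1


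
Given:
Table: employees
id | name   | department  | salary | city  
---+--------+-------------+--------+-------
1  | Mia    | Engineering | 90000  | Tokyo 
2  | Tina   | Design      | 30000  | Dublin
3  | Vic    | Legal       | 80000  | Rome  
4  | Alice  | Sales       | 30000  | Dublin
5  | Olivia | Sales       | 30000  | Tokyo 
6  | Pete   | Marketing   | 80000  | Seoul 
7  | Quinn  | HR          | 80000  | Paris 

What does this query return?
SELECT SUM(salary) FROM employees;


SUM(salary) = 90000 + 30000 + 80000 + 30000 + 30000 + 80000 + 80000 = 420000

420000


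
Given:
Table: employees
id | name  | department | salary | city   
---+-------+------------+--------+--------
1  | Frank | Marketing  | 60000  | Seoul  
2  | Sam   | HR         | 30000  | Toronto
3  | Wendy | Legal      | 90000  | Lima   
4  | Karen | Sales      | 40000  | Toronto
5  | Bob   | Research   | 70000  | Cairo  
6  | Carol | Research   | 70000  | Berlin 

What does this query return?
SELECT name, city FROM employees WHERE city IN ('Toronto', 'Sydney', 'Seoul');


Filtering: city IN ('Toronto', 'Sydney', 'Seoul')
Matching: 3 rows

3 rows:
Frank, Seoul
Sam, Toronto
Karen, Toronto


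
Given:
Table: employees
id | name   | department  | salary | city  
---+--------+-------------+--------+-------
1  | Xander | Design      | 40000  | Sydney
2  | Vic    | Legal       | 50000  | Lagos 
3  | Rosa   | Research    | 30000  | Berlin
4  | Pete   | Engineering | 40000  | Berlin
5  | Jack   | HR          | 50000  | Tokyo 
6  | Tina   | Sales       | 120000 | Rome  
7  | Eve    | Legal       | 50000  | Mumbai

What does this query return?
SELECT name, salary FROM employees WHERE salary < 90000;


Filtering: salary < 90000
Matching: 6 rows

6 rows:
Xander, 40000
Vic, 50000
Rosa, 30000
Pete, 40000
Jack, 50000
Eve, 50000


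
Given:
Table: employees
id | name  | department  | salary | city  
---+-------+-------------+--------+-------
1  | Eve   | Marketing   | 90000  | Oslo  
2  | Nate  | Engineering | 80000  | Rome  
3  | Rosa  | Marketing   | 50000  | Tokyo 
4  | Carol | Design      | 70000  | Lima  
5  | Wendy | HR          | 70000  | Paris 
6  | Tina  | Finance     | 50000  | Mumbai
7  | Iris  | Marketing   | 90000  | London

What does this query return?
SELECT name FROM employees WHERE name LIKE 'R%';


LIKE 'R%' matches names starting with 'R'
Matching: 1

1 rows:
Rosa


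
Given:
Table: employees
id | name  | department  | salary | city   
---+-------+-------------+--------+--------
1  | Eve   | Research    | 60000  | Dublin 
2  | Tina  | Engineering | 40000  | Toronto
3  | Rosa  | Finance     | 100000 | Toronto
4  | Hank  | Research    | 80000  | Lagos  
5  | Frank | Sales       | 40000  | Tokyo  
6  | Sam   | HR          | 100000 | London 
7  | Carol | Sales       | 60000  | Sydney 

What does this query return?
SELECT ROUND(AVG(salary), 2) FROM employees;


SUM(salary) = 480000
COUNT = 7
ROUND(AVG, 2) = ROUND(480000 / 7, 2) = 68571.43

68571.43


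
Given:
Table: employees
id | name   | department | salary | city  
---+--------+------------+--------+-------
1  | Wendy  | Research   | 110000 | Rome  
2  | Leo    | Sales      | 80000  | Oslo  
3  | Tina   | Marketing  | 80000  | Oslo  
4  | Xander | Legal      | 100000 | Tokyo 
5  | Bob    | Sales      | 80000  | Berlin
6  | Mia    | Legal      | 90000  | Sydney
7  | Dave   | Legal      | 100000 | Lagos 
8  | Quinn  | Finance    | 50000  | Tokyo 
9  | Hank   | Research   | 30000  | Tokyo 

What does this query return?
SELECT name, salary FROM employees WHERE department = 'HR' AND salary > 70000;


Filtering: department = 'HR' AND salary > 70000
Matching: 0 rows

Empty result set (0 rows)


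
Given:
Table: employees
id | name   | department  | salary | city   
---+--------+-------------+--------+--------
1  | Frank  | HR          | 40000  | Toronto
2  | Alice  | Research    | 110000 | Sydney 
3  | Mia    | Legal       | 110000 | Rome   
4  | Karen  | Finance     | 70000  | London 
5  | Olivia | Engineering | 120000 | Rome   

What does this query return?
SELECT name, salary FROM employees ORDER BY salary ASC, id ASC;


Sorting by salary ASC, then id ASC for ties

5 rows:
Frank, 40000
Karen, 70000
Alice, 110000
Mia, 110000
Olivia, 120000


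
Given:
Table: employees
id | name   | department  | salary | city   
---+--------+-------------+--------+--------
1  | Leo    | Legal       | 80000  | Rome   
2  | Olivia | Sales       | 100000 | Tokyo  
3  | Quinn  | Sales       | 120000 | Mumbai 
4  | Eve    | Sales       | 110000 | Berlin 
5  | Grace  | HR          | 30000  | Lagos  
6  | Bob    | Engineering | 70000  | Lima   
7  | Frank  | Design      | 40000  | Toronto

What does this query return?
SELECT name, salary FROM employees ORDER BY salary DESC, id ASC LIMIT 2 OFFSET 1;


Sort by salary DESC (id ASC tiebreak), then skip 1 and take 2
Rows 2 through 3

2 rows:
Eve, 110000
Olivia, 100000


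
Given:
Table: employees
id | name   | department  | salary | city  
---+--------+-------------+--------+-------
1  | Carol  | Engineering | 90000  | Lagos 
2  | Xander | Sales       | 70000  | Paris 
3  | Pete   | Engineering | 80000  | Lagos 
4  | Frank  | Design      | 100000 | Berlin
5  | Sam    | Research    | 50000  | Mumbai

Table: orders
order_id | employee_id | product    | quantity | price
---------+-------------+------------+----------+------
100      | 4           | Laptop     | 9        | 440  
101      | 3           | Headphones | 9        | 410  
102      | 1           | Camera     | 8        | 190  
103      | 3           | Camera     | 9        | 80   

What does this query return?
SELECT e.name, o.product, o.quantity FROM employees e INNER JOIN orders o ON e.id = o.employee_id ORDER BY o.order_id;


Joining employees.id = orders.employee_id:
  employee Frank (id=4) -> order Laptop
  employee Pete (id=3) -> order Headphones
  employee Carol (id=1) -> order Camera
  employee Pete (id=3) -> order Camera


4 rows:
Frank, Laptop, 9
Pete, Headphones, 9
Carol, Camera, 8
Pete, Camera, 9


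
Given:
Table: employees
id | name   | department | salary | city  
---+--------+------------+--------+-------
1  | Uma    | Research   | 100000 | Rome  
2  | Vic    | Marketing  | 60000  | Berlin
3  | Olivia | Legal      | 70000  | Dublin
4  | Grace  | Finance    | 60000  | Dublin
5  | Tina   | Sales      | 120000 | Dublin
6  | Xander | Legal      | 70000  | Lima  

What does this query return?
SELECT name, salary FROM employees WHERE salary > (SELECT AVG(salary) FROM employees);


Subquery: AVG(salary) = 80000.0
Filtering: salary > 80000.0
  Uma (100000) -> MATCH
  Tina (120000) -> MATCH


2 rows:
Uma, 100000
Tina, 120000


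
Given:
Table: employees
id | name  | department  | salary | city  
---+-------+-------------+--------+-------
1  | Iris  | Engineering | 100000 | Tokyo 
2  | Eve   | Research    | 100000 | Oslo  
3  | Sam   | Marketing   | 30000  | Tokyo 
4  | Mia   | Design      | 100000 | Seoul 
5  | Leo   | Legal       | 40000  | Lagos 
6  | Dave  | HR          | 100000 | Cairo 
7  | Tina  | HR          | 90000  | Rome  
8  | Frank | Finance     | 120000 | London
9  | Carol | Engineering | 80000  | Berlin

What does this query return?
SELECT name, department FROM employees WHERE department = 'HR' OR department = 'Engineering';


Filtering: department = 'HR' OR 'Engineering'
Matching: 4 rows

4 rows:
Iris, Engineering
Dave, HR
Tina, HR
Carol, Engineering


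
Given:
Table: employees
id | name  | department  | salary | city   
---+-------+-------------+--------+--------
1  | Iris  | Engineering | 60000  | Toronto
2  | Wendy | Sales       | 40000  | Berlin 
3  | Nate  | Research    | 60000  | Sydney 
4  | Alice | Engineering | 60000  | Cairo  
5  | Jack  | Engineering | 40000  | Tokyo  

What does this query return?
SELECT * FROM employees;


SELECT * returns all 5 rows with all columns

5 rows:
1, Iris, Engineering, 60000, Toronto
2, Wendy, Sales, 40000, Berlin
3, Nate, Research, 60000, Sydney
4, Alice, Engineering, 60000, Cairo
5, Jack, Engineering, 40000, Tokyo


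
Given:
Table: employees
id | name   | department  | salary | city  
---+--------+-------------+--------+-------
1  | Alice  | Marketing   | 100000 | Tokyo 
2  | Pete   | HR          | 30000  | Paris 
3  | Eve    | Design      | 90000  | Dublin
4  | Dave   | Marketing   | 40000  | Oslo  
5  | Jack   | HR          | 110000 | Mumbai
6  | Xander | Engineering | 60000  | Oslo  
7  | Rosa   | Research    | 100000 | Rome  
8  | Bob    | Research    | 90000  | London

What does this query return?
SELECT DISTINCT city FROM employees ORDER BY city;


All 'city' values (row order): Tokyo, Paris, Dublin, Oslo, Mumbai, Oslo, Rome, London
Removing duplicates leaves 7 unique value(s).

7 values:
Dublin
London
Mumbai
Oslo
Paris
Rome
Tokyo


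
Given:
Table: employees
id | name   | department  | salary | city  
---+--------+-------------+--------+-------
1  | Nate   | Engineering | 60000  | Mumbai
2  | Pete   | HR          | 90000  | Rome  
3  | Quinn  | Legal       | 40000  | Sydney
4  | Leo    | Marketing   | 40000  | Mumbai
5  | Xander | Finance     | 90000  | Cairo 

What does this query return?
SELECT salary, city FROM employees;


Projecting columns: salary, city

5 rows:
60000, Mumbai
90000, Rome
40000, Sydney
40000, Mumbai
90000, Cairo


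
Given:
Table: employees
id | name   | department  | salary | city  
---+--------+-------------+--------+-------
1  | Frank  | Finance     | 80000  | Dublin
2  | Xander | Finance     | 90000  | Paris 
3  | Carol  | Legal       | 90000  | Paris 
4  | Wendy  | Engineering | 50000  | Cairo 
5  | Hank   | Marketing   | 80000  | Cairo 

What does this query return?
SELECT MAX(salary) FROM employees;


Salaries: 80000, 90000, 90000, 50000, 80000
MAX = 90000

90000


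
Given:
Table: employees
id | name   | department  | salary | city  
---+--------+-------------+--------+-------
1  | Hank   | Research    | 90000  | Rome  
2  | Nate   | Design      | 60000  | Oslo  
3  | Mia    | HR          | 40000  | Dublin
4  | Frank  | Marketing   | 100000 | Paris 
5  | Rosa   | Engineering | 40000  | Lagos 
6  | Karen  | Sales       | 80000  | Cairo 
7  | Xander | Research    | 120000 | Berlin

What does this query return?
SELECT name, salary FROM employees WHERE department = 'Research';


Filtering: department = 'Research'
Matching rows: 2

2 rows:
Hank, 90000
Xander, 120000


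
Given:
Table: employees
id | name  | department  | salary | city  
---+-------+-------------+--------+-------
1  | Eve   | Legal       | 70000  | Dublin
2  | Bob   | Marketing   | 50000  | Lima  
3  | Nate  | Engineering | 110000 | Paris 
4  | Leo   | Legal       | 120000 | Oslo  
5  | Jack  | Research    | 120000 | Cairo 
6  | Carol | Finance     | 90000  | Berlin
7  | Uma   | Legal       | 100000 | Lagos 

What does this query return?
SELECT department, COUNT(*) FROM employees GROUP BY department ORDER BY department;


Assigning each row to its department group:
  Eve -> Legal
  Bob -> Marketing
  Nate -> Engineering
  Leo -> Legal
  Jack -> Research
  Carol -> Finance
  Uma -> Legal


5 groups:
Engineering, 1
Finance, 1
Legal, 3
Marketing, 1
Research, 1


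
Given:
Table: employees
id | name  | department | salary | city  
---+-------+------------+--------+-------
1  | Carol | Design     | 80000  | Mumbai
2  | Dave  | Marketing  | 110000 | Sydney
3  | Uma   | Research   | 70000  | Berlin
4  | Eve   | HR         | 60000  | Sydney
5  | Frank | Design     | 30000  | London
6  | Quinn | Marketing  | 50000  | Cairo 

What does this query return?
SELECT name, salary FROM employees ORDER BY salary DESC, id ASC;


Sorting by salary DESC, then id ASC for ties

6 rows:
Dave, 110000
Carol, 80000
Uma, 70000
Eve, 60000
Quinn, 50000
Frank, 30000


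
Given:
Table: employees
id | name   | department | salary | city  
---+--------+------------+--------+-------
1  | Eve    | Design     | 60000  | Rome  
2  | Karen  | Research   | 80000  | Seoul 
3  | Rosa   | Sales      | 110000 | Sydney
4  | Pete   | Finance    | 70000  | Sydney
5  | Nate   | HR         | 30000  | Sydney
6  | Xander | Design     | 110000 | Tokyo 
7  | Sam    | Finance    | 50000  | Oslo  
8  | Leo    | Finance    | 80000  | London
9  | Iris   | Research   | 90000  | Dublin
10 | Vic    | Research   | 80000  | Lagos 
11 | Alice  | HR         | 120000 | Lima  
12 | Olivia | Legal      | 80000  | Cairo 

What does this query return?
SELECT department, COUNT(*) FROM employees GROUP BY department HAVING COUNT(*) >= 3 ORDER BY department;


Groups with count >= 3:
  Finance: 3 -> PASS
  Research: 3 -> PASS
  Design: 2 -> filtered out
  HR: 2 -> filtered out
  Legal: 1 -> filtered out
  Sales: 1 -> filtered out


2 groups:
Finance, 3
Research, 3


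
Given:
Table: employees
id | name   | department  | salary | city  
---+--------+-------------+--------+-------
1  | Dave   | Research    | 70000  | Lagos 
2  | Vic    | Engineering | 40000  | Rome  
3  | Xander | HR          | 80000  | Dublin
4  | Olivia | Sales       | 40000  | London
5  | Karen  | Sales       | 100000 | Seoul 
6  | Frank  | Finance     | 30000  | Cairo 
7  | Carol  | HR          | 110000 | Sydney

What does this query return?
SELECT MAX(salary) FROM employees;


Salaries: 70000, 40000, 80000, 40000, 100000, 30000, 110000
MAX = 110000

110000


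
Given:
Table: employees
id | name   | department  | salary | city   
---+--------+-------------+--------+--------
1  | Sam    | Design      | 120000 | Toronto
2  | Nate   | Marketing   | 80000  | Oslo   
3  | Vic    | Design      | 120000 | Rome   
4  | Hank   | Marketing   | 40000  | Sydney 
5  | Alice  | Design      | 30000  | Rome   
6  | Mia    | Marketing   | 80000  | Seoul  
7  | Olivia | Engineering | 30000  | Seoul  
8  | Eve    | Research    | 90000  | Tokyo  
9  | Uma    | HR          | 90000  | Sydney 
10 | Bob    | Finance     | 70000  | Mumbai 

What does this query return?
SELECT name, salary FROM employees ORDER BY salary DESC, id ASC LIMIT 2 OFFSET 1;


Sort by salary DESC (id ASC tiebreak), then skip 1 and take 2
Rows 2 through 3

2 rows:
Vic, 120000
Eve, 90000


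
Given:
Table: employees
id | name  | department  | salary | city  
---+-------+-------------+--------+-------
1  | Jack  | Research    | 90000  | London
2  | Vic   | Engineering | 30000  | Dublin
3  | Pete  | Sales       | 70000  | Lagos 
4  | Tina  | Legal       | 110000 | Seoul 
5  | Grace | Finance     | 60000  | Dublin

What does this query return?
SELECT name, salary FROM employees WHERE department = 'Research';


Filtering: department = 'Research'
Matching rows: 1

1 rows:
Jack, 90000


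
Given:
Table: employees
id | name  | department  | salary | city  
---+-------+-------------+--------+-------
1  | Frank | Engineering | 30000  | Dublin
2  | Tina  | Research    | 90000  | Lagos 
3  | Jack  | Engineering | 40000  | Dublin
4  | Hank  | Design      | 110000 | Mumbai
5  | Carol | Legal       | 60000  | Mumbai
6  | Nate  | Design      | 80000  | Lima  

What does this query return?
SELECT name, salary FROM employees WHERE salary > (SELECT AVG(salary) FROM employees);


Subquery: AVG(salary) = 68333.33
Filtering: salary > 68333.33
  Tina (90000) -> MATCH
  Hank (110000) -> MATCH
  Nate (80000) -> MATCH


3 rows:
Tina, 90000
Hank, 110000
Nate, 80000


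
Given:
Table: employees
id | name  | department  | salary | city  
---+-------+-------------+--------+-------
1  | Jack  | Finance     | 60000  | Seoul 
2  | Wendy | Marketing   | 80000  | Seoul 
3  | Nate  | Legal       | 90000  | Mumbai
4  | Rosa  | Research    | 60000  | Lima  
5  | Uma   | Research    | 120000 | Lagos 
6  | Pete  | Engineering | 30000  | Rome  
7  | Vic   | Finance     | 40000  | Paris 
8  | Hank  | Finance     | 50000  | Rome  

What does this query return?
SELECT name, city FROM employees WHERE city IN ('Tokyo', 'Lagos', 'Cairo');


Filtering: city IN ('Tokyo', 'Lagos', 'Cairo')
Matching: 1 rows

1 rows:
Uma, Lagos


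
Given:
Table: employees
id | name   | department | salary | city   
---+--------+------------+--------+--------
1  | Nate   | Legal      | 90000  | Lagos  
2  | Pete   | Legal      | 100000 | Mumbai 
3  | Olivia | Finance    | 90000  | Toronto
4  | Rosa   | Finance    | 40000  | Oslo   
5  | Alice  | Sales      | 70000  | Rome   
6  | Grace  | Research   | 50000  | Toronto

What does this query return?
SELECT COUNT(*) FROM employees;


COUNT(*) counts all rows

6


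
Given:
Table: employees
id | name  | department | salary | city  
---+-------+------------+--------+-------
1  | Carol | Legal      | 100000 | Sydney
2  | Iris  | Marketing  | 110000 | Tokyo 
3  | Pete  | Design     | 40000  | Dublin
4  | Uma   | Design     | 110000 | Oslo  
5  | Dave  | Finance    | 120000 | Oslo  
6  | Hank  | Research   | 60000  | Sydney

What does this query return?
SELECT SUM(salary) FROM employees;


SUM(salary) = 100000 + 110000 + 40000 + 110000 + 120000 + 60000 = 540000

540000


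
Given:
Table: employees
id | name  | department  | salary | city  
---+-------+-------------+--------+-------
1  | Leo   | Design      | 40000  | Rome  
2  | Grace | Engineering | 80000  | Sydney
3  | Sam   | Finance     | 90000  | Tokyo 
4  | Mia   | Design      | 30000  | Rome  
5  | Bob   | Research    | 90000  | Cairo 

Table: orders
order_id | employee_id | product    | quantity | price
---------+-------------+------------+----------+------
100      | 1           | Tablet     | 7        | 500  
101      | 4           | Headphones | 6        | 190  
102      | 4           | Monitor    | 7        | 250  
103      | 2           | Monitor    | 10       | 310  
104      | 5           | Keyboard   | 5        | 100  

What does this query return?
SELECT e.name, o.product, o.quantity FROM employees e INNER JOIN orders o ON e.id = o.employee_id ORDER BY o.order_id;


Joining employees.id = orders.employee_id:
  employee Leo (id=1) -> order Tablet
  employee Mia (id=4) -> order Headphones
  employee Mia (id=4) -> order Monitor
  employee Grace (id=2) -> order Monitor
  employee Bob (id=5) -> order Keyboard


5 rows:
Leo, Tablet, 7
Mia, Headphones, 6
Mia, Monitor, 7
Grace, Monitor, 10
Bob, Keyboard, 5


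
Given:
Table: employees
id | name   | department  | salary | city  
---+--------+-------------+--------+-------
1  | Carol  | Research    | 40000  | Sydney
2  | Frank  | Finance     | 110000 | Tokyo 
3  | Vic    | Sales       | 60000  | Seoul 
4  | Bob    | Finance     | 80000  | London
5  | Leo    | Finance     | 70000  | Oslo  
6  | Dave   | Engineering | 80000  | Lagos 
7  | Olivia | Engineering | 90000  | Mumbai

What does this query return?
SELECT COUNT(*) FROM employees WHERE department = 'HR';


Counting rows where department = 'HR'


0


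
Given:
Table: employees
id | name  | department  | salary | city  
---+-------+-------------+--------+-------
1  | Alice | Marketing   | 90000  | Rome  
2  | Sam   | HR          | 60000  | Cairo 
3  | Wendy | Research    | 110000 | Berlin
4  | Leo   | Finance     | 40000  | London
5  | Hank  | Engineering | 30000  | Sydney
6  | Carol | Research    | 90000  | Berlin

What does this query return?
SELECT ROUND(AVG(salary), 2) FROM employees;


SUM(salary) = 420000
COUNT = 6
ROUND(AVG, 2) = ROUND(420000 / 6, 2) = 70000.0

70000.0


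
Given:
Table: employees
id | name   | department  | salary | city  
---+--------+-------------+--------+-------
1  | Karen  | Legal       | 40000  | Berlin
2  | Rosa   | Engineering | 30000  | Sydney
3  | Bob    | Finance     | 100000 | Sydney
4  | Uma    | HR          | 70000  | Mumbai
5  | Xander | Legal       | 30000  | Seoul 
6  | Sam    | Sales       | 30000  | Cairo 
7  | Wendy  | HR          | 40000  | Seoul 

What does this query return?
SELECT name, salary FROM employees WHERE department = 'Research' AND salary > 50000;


Filtering: department = 'Research' AND salary > 50000
Matching: 0 rows

Empty result set (0 rows)


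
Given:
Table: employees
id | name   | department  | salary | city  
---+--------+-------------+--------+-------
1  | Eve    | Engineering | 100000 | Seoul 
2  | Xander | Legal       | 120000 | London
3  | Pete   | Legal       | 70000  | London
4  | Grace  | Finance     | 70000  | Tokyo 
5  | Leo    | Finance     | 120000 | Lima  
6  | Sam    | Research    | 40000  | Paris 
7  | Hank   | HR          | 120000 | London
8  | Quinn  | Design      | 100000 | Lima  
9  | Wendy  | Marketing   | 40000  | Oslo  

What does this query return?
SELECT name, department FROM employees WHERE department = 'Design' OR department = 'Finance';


Filtering: department = 'Design' OR 'Finance'
Matching: 3 rows

3 rows:
Grace, Finance
Leo, Finance
Quinn, Design


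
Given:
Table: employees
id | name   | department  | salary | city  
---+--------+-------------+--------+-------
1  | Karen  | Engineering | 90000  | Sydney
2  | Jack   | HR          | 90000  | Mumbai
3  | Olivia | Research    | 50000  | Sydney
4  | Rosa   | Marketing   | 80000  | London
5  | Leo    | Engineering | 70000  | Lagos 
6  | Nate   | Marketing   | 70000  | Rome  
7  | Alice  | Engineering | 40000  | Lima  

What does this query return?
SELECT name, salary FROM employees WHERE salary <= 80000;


Filtering: salary <= 80000
Matching: 5 rows

5 rows:
Olivia, 50000
Rosa, 80000
Leo, 70000
Nate, 70000
Alice, 40000


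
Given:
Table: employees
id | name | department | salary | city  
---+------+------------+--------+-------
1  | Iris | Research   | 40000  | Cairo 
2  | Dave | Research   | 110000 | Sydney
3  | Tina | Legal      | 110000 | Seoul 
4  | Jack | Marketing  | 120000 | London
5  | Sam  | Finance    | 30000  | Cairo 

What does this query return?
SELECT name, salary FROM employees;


Projecting columns: name, salary

5 rows:
Iris, 40000
Dave, 110000
Tina, 110000
Jack, 120000
Sam, 30000


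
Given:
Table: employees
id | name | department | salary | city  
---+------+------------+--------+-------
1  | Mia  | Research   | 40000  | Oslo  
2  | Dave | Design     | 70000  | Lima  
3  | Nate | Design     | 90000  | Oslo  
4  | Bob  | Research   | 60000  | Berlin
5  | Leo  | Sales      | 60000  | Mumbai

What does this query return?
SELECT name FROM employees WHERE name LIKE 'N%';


LIKE 'N%' matches names starting with 'N'
Matching: 1

1 rows:
Nate


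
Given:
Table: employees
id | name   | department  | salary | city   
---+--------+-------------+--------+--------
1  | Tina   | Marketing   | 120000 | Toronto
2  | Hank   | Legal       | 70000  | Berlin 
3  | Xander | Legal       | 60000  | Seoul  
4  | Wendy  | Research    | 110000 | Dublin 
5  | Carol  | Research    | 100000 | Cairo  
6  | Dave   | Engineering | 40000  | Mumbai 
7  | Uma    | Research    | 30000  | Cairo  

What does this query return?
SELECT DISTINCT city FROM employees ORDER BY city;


All 'city' values (row order): Toronto, Berlin, Seoul, Dublin, Cairo, Mumbai, Cairo
Removing duplicates leaves 6 unique value(s).

6 values:
Berlin
Cairo
Dublin
Mumbai
Seoul
Toronto


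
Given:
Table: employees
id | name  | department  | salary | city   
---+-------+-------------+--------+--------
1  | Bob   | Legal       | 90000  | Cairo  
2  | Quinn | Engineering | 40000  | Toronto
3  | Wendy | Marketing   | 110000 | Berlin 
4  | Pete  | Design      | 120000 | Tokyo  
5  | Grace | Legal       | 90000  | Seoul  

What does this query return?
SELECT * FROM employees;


SELECT * returns all 5 rows with all columns

5 rows:
1, Bob, Legal, 90000, Cairo
2, Quinn, Engineering, 40000, Toronto
3, Wendy, Marketing, 110000, Berlin
4, Pete, Design, 120000, Tokyo
5, Grace, Legal, 90000, Seoul
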